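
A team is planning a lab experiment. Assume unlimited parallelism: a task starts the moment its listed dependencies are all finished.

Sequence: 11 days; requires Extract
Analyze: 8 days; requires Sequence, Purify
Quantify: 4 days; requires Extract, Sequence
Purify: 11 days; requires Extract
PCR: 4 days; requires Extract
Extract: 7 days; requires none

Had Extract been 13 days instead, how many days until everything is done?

32

The binding path is Extract→Sequence→Analyze = 7+11+8 = 26; finish at 26 days.
Since Extract is critical, the +6 change carries straight to that chain (now 32 days).
That remains the longest chain; total 32 days.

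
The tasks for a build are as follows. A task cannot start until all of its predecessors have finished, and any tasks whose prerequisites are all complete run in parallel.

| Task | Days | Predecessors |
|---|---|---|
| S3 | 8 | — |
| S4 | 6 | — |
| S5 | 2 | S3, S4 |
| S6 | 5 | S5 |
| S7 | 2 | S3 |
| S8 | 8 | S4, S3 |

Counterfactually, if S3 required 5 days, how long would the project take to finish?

14

Baseline: S3→S8 = 8+8 = 16 → 16 days.
Since S3 is critical, the -3 change carries straight to that chain (now 13 days).
The binding chain switches to S4→S8 = 6+8 = 14; finish 14 days.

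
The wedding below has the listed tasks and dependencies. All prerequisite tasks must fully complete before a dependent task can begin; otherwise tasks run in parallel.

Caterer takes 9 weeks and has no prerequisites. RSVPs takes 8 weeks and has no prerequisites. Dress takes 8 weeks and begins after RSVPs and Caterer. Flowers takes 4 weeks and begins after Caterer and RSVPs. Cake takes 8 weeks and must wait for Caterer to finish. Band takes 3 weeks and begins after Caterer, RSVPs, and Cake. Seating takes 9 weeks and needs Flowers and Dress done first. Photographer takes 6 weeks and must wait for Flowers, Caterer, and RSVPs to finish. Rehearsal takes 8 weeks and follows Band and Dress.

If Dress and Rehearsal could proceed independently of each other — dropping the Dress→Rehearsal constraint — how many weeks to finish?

Original critical path: Caterer→Cake→Band→Rehearsal = 9+8+3+8 = 28 ⇒ 28 weeks.
Dropping Dress→Rehearsal doesn't change Rehearsal's earliest start (20); another predecessor still binds.
The longest chain is now Caterer→Cake→Band→Rehearsal = 9+8+3+8 = 28, so the project takes 28 weeks.

28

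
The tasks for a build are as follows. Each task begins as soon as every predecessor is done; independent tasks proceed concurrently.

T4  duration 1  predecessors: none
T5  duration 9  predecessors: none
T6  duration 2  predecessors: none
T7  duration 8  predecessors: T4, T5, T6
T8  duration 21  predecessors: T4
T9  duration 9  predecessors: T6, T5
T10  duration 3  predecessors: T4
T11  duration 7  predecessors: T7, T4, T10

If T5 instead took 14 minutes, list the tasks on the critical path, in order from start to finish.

T5, T7, T11

The binding path is T5→T7→T11 = 9+8+7 = 24; finish at 24 minutes.
T5 lies on that path, so at 14 minutes the path becomes 29 minutes.
That remains the longest chain; total 29 minutes.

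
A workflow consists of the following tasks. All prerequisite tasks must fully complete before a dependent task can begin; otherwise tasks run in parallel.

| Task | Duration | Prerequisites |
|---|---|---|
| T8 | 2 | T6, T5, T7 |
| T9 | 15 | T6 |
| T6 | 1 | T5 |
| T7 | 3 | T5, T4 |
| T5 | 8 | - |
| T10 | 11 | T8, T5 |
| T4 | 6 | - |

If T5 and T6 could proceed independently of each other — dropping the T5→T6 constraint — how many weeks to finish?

24

With the dependency in place, T5→T6→T9 = 8+1+15 = 24 sets the finish at 24 weeks.
Without T5→T6, T6's earliest start moves from 8 to 0.
New critical path: T5→T7→T8→T10 = 8+3+2+11 = 24 ⇒ 24 weeks.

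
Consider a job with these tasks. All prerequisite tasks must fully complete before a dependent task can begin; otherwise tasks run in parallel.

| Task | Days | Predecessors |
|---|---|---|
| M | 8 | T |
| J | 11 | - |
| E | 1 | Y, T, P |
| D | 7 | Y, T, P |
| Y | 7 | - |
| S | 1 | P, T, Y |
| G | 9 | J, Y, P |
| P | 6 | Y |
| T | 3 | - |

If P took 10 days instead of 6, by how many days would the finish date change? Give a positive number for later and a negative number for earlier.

Baseline: Y→P→G = 7+6+9 = 22 → 22 days.
P is on the critical path; changing it to 10 makes that path 26 days.
The critical path is still Y→P→G; finish is now 26 days.
Change in finish: 26 − 22 = +4 days.

4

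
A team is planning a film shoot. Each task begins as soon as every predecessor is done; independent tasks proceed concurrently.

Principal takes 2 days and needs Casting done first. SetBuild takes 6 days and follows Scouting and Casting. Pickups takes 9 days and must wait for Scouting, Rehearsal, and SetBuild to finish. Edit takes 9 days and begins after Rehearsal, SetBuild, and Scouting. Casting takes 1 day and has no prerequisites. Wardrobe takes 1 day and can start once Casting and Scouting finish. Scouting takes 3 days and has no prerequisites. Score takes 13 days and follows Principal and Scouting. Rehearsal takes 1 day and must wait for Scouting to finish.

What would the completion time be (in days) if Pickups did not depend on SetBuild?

18

Before: longest chain Scouting→SetBuild→Pickups = 3+6+9 = 18, finish 18.
Without SetBuild→Pickups, Pickups's earliest start moves from 9 to 4.
After: Scouting→SetBuild→Edit = 3+6+9 = 18 → 18 days.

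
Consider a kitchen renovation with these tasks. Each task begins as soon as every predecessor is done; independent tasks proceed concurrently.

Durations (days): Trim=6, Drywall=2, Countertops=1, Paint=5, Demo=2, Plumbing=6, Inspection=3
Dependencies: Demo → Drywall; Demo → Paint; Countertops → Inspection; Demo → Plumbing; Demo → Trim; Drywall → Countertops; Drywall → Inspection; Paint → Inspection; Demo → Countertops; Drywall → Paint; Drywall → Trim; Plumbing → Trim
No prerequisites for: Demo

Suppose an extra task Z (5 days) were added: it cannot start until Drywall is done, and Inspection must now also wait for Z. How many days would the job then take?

14

Originally the job takes 14 days.
With Z inserted, Inspection now waits for max(Drywall, Paint, Countertops, Z).
New critical path: Demo→Plumbing→Trim = 2+6+6 = 14 ⇒ 14 days.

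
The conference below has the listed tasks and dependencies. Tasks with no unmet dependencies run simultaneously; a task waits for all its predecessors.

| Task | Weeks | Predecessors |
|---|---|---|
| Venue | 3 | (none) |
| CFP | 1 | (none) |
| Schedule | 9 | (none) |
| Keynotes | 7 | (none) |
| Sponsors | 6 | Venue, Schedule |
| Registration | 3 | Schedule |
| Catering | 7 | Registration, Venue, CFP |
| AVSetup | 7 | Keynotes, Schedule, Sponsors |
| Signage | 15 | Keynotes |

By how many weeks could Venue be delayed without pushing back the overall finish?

6

Critical path: Schedule→Sponsors→AVSetup = 9+6+7 = 22, so the finish is 22 weeks.
Longest path through Venue: 16 weeks (earliest finish 3, latest finish 9).
Slack of Venue = 6 − 0 = 6 weeks.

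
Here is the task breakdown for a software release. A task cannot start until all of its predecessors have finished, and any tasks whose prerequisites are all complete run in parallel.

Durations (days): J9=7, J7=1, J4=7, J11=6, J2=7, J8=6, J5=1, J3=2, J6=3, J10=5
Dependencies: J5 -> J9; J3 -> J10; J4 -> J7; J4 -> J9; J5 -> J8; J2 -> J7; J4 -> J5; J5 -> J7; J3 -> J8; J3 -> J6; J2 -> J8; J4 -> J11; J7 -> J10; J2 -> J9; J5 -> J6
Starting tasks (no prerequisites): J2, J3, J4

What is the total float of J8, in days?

1

The longest chain is J4→J5→J9 = 7+1+7 = 15; overall finish 15 days.
J8 finishes as early as 14 and must finish by 15.
So J8 can slip 15 − 14 = 1 day.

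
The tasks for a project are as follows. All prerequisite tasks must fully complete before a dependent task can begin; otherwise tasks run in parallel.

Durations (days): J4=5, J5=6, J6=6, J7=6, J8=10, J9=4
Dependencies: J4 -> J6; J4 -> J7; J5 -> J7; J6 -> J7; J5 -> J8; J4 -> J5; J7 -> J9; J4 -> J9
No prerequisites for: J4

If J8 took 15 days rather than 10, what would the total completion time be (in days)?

26

As given, the longest chain is J4→J5→J8 = 5+6+10 = 21, so the finish is 21 days.
J8 is on the critical path; changing it to 15 makes that path 26 days.
No other chain overtakes it, so the finish is 26 days.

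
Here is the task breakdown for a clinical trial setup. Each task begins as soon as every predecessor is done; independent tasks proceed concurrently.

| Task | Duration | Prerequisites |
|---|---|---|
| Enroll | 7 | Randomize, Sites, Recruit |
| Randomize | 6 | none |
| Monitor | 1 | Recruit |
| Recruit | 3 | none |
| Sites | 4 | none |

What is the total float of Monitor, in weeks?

9

Randomize→Enroll = 6+7 = 13 sets the makespan at 13 weeks.
Longest path through Monitor: 4 weeks (earliest finish 4, latest finish 13).
So Monitor can slip 13 − 4 = 9 weeks.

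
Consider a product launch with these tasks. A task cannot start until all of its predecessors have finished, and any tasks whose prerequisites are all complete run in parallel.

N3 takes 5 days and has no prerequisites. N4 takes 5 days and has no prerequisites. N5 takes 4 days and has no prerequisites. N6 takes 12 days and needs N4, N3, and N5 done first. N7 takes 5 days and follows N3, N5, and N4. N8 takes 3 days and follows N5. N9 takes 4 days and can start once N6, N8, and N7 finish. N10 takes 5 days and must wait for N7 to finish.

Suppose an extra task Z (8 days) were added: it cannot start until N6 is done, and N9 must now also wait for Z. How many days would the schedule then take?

Originally the schedule takes 21 days.
With Z inserted, N9 now waits for max(N6, N8, N7, Z).
New critical path: N3→N6→Z→N9 = 5+12+8+4 = 29 ⇒ 29 days.

29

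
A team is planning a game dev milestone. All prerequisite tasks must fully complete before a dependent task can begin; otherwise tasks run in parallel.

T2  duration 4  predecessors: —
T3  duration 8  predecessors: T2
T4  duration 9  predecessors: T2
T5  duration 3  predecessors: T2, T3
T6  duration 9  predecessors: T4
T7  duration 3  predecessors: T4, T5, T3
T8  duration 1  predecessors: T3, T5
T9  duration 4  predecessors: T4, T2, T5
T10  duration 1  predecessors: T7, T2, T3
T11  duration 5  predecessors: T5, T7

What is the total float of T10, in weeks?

The longest chain is T2→T3→T5→T7→T11 = 4+8+3+3+5 = 23; overall finish 23 weeks.
Longest path through T10: 19 weeks (earliest finish 19, latest finish 23).
Slack of T10 = 22 − 18 = 4 weeks.

4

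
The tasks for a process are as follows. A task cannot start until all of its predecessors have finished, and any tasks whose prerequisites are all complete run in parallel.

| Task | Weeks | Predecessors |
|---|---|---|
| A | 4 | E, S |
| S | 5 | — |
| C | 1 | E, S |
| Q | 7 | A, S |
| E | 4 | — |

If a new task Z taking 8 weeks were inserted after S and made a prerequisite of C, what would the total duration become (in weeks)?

Originally the project takes 16 weeks.
With Z inserted, C now waits for max(E, S, Z).
New critical path: S→A→Q = 5+4+7 = 16 ⇒ 16 weeks.

16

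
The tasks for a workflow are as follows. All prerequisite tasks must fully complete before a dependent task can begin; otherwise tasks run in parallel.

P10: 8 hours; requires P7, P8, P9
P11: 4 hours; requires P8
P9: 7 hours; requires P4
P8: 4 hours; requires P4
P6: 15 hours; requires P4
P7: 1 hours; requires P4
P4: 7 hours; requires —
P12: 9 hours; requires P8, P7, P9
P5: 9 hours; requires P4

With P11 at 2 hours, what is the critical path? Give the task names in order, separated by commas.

P4, P9, P12

The binding path is P4→P9→P12 = 7+7+9 = 23; finish at 23 hours.
P11 is off the critical path — its longest chain is 15 hours, giving 8 of slack.
That remains the longest chain; total 23 hours.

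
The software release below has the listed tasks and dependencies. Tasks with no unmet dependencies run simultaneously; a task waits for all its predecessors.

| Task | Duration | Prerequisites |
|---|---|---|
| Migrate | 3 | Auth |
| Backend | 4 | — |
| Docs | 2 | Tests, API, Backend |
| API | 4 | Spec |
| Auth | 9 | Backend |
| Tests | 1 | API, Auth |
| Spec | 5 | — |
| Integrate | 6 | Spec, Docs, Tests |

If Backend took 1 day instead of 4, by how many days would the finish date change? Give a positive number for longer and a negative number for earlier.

Baseline: Backend→Auth→Tests→Docs→Integrate = 4+9+1+2+6 = 22 → 22 days.
Since Backend is critical, the -3 change carries straight to that chain (now 19 days).
No other chain overtakes it, so the finish is 19 days.
Change in finish: 19 − 22 = -3 days.

-3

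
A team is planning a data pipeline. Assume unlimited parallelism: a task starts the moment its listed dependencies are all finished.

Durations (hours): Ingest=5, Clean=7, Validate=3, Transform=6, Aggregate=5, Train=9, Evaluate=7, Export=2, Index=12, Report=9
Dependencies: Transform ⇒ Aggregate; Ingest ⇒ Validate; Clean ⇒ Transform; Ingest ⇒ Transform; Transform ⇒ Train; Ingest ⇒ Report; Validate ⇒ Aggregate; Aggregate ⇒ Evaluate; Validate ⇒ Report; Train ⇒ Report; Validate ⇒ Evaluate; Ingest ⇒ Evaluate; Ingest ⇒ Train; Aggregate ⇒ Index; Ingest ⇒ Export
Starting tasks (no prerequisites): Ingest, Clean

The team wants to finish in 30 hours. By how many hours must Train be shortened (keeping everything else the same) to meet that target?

1

Current finish: 31 hours; target: 30.
Train is on every critical path, so each hour cut from Train cuts the finish by one (this holds down to a finish of 30).
Need 31 − 30 = 1 hour off Train → Train becomes 8 hours, finish becomes 30.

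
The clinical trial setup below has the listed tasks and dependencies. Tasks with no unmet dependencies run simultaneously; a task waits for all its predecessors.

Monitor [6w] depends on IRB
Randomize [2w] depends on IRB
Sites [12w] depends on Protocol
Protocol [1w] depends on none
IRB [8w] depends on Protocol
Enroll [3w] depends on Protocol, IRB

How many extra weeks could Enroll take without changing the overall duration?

3

The longest chain is Protocol→IRB→Monitor = 1+8+6 = 15; overall finish 15 weeks.
The longest chain containing Enroll totals 12 weeks.
So Enroll can slip 15 − 12 = 3 weeks.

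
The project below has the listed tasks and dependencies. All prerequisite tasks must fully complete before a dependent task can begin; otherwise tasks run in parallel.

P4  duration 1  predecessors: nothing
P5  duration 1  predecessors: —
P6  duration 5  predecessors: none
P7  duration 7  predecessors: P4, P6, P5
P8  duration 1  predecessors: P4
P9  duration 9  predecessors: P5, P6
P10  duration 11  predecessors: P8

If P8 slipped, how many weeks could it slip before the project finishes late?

The longest chain is P6→P9 = 5+9 = 14; overall finish 14 weeks.
Longest path through P8: 13 weeks (earliest finish 2, latest finish 3).
Slack of P8 = 2 − 1 = 1 week.

1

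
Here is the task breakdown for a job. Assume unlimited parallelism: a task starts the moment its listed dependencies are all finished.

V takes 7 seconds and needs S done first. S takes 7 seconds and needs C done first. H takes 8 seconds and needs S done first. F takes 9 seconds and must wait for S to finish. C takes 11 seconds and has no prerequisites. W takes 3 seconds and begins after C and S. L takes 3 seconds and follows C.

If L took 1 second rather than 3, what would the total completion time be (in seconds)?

27

Critical path before the change: C→S→F = 11+7+9 = 27 giving 27 seconds.
The longest path through L is only 14 seconds, so L has float 13.
That remains the longest chain; total 27 seconds.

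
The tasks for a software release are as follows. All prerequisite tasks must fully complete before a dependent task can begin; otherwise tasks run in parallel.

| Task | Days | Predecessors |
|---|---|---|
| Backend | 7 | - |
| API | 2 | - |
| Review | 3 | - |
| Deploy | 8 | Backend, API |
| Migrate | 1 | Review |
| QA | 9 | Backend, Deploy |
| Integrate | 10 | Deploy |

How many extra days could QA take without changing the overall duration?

1

Backend→Deploy→Integrate = 7+8+10 = 25 sets the makespan at 25 days.
Longest path through QA: 24 days (earliest finish 24, latest finish 25).
Float = 25 − 24 = 1.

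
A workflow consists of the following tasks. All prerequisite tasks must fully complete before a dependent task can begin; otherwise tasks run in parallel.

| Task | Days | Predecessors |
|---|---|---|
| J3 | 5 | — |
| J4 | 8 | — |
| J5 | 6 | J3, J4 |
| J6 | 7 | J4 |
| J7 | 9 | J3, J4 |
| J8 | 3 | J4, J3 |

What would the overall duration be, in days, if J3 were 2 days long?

Baseline: J4→J7 = 8+9 = 17 → 17 days.
J3 has 3 days of float (longest path through it is 14).
No other chain overtakes it, so the finish is 17 days.

17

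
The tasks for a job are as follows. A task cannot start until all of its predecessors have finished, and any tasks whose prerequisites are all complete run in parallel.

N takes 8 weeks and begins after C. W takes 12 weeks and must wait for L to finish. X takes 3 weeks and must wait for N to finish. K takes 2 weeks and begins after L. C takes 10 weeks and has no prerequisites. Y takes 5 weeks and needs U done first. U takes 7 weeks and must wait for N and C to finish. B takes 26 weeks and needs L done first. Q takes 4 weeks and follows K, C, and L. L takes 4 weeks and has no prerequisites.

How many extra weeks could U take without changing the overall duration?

0

L→B = 4+26 = 30 sets the makespan at 30 weeks.
The longest chain containing U totals 30 weeks.
Float = 30 − 30 = 0.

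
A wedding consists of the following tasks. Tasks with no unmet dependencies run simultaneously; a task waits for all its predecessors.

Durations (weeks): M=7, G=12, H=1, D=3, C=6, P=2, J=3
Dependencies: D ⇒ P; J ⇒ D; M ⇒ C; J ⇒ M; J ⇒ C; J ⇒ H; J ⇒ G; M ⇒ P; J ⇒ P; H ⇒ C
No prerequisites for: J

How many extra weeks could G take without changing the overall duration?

1

J→M→C = 3+7+6 = 16 sets the makespan at 16 weeks.
Longest path through G: 15 weeks (earliest finish 15, latest finish 16).
So G can slip 16 − 15 = 1 week.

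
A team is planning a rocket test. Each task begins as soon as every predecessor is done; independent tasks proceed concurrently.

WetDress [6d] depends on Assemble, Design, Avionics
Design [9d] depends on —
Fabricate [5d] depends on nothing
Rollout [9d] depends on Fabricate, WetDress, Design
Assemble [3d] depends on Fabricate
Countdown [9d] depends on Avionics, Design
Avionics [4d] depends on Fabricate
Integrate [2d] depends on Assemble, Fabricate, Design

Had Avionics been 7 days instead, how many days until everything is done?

As given, the longest chain is Fabricate→Avionics→WetDress→Rollout = 5+4+6+9 = 24, so the finish is 24 days.
Avionics lies on that path, so at 7 days the path becomes 27 days.
The critical path is still Fabricate→Avionics→WetDress→Rollout; finish is now 27 days.

27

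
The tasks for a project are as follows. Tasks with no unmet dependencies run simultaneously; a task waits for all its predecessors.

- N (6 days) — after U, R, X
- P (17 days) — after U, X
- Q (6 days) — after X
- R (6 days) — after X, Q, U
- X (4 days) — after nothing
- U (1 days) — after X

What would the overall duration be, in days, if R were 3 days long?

22

Baseline: X→Q→R→N = 4+6+6+6 = 22 → 22 days.
R is on the critical path; changing it to 3 makes that path 19 days.
The binding chain switches to X→U→P = 4+1+17 = 22; finish 22 days.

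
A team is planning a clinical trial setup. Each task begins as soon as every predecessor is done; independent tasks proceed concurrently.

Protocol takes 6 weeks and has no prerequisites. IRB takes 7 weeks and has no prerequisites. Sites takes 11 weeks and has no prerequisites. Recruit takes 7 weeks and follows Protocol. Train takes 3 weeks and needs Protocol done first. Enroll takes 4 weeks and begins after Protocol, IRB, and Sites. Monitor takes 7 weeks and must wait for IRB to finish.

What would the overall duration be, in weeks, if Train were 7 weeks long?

Baseline: Sites→Enroll = 11+4 = 15 → 15 weeks.
Train has 6 weeks of float (longest path through it is 9).
The critical path is still Sites→Enroll; finish is now 15 weeks.

15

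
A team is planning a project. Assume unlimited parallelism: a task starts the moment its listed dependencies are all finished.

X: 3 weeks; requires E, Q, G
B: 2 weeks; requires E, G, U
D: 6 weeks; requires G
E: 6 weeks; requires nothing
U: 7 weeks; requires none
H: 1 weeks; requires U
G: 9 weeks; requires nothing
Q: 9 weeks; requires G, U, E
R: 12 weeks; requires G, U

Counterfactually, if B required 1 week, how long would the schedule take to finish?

21

Actual critical path: G→Q→X = 9+9+3 = 21 ⇒ 21 weeks.
The longest path through B is only 11 weeks, so B has float 10.
No other chain overtakes it, so the finish is 21 weeks.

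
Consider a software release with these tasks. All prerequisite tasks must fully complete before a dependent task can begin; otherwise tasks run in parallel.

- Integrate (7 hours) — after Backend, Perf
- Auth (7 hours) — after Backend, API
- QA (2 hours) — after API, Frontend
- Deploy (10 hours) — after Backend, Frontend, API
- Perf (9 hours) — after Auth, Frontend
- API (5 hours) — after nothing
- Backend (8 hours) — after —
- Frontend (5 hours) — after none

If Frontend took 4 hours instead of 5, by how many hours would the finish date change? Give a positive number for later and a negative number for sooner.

Baseline: Backend→Auth→Perf→Integrate = 8+7+9+7 = 31 → 31 hours.
Frontend has 10 hours of float (longest path through it is 21).
No other chain overtakes it, so the finish is 31 hours.
Change in finish: 31 − 31 = +0 hours.

0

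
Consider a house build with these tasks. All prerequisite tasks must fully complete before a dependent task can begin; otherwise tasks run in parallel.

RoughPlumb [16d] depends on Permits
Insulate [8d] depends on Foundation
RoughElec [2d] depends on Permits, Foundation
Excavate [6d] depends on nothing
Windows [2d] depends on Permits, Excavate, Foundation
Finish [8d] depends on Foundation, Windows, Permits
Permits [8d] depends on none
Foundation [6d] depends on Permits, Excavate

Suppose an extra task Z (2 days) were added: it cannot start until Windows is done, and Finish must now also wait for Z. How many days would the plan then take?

Originally the plan takes 24 days.
With Z inserted, Finish now waits for max(Foundation, Windows, Permits, Z).
New critical path: Permits→Foundation→Windows→Z→Finish = 8+6+2+2+8 = 26 ⇒ 26 days.

26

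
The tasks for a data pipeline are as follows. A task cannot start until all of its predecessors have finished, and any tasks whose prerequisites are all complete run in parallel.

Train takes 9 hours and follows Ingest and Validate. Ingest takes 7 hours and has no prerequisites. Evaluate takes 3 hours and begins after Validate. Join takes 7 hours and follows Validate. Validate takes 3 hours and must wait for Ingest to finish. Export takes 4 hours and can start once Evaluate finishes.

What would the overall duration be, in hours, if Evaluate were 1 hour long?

19

As given, the longest chain is Ingest→Validate→Train = 7+3+9 = 19, so the finish is 19 hours.
Evaluate is off the critical path — its longest chain is 17 hours, giving 2 of slack.
No other chain overtakes it, so the finish is 19 hours.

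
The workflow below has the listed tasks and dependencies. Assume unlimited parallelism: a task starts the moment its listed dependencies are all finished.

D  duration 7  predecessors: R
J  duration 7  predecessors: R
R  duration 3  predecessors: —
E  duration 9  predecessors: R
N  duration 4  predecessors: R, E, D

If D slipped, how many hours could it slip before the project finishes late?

Critical path: R→E→N = 3+9+4 = 16, so the finish is 16 hours.
The longest chain containing D totals 14 hours.
So D can slip 12 − 10 = 2 hours.

2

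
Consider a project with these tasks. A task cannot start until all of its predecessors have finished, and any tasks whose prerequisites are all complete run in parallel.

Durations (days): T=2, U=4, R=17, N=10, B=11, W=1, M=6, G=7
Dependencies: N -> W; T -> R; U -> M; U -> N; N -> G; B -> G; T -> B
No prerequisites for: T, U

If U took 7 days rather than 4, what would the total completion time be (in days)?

24

Critical path before the change: U→N→G = 4+10+7 = 21 giving 21 days.
Since U is critical, the +3 change carries straight to that chain (now 24 days).
No other chain overtakes it, so the finish is 24 days.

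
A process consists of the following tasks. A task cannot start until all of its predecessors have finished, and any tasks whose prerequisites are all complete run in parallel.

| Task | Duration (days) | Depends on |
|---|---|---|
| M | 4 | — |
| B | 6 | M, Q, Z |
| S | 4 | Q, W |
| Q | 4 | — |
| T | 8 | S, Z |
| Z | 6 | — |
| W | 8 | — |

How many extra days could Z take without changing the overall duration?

6

The longest chain is W→S→T = 8+4+8 = 20; overall finish 20 days.
The longest chain containing Z totals 14 days.
Slack of Z = 6 − 0 = 6 days.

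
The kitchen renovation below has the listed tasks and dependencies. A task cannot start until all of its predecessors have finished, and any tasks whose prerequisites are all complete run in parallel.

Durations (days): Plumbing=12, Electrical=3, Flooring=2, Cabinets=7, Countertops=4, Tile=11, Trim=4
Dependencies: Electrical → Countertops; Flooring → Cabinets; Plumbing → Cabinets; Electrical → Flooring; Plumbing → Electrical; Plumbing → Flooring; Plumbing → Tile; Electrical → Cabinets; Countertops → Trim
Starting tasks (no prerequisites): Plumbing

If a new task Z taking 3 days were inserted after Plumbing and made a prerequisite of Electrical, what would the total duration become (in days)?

Originally the schedule takes 24 days.
With Z inserted, Electrical now waits for max(Plumbing, Z).
New critical path: Plumbing→Z→Electrical→Flooring→Cabinets = 12+3+3+2+7 = 27 ⇒ 27 days.

27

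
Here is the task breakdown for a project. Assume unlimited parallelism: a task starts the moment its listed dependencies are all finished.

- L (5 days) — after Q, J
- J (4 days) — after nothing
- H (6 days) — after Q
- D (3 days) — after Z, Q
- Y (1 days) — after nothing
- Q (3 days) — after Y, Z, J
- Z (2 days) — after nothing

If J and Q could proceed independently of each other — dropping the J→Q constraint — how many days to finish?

11

Before: longest chain J→Q→H = 4+3+6 = 13, finish 13.
Without J→Q, Q's earliest start moves from 4 to 2.
After: Z→Q→H = 2+3+6 = 11 → 11 days.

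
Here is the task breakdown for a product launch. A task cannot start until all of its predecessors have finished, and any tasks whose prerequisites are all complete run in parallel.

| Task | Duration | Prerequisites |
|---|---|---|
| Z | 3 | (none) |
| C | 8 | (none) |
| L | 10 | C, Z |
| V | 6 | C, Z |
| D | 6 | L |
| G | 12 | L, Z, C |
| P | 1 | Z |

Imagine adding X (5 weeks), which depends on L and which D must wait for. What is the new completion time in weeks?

30

Originally the schedule takes 30 weeks.
With X inserted, D now waits for max(L, X).
New critical path: C→L→G = 8+10+12 = 30 ⇒ 30 weeks.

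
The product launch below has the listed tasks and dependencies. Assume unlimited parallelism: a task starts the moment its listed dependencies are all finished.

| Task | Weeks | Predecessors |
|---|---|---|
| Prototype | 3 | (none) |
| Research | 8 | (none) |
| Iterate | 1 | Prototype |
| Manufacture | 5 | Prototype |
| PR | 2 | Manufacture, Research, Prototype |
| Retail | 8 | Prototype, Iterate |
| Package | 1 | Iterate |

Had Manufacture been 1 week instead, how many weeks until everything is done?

12

Baseline: Prototype→Iterate→Retail = 3+1+8 = 12 → 12 weeks.
The longest path through Manufacture is only 10 weeks, so Manufacture has float 2.
The critical path is still Prototype→Iterate→Retail; finish is now 12 weeks.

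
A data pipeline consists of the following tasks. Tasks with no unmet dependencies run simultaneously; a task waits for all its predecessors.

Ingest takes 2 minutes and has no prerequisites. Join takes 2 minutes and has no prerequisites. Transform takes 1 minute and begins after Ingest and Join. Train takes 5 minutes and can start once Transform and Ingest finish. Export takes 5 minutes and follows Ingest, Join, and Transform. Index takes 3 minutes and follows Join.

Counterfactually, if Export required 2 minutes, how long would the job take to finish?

Actual critical path: Ingest→Transform→Export = 2+1+5 = 8 ⇒ 8 minutes.
Since Export is critical, the -3 change carries straight to that chain (now 5 minutes).
New critical path: Ingest→Transform→Train = 2+1+5 = 8 ⇒ 8 minutes.

8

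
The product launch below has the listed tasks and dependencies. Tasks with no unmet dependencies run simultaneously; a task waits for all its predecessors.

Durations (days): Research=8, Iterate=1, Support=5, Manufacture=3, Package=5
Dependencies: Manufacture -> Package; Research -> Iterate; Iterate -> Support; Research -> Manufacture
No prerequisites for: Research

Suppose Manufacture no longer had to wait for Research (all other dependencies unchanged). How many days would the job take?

14

Original critical path: Research→Manufacture→Package = 8+3+5 = 16 ⇒ 16 days.
Without Research→Manufacture, Manufacture's earliest start moves from 8 to 0.
After: Research→Iterate→Support = 8+1+5 = 14 → 14 days.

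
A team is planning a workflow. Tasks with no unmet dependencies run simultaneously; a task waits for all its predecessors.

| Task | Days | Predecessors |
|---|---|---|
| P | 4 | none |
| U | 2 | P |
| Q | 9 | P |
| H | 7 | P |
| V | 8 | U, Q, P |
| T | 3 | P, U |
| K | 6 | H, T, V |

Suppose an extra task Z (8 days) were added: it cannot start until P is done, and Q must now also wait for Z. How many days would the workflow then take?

Originally the workflow takes 27 days.
With Z inserted, Q now waits for max(P, Z).
New critical path: P→Z→Q→V→K = 4+8+9+8+6 = 35 ⇒ 35 days.

35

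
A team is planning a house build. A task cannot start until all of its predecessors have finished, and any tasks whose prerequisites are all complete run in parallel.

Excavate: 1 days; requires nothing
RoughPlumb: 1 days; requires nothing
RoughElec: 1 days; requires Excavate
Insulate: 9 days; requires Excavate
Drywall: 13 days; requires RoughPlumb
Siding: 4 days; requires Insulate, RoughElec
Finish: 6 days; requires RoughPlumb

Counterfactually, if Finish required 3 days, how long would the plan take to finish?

Actual critical path: Excavate→Insulate→Siding = 1+9+4 = 14 ⇒ 14 days.
Finish is off the critical path — its longest chain is 7 days, giving 7 of slack.
The critical path is still Excavate→Insulate→Siding; finish is now 14 days.

14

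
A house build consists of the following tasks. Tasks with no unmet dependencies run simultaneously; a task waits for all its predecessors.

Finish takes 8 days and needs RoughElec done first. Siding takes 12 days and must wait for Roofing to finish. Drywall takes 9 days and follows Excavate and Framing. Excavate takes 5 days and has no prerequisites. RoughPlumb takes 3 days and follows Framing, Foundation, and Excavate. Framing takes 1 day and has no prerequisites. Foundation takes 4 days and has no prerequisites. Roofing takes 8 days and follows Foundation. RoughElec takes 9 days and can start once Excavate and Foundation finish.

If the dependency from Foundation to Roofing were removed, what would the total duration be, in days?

22

Before: longest chain Foundation→Roofing→Siding = 4+8+12 = 24, finish 24.
Without Foundation→Roofing, Roofing's earliest start moves from 4 to 0.
New critical path: Excavate→RoughElec→Finish = 5+9+8 = 22 ⇒ 22 days.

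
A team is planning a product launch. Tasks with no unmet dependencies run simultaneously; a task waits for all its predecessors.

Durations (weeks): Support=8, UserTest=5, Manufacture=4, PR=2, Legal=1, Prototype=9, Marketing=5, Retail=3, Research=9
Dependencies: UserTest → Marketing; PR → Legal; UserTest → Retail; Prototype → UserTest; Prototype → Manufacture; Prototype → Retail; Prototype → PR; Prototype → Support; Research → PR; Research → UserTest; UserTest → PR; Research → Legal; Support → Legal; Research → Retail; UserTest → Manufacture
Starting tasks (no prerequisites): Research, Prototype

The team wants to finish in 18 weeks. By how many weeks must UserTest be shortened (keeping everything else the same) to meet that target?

Current finish: 19 weeks; target: 18.
UserTest is on every critical path, so each week cut from UserTest cuts the finish by one (this holds down to a finish of 18).
Need 19 − 18 = 1 week off UserTest → UserTest becomes 4 weeks, finish becomes 18.

1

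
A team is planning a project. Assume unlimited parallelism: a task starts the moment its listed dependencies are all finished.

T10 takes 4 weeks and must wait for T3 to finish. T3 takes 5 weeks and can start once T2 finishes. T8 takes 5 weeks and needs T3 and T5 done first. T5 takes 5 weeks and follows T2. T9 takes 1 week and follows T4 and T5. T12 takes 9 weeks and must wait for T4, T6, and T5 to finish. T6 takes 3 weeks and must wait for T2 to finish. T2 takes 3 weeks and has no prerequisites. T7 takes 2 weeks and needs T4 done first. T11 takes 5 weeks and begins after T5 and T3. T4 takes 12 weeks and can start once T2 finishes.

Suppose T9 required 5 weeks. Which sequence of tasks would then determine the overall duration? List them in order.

T2, T4, T12

As given, the longest chain is T2→T4→T12 = 3+12+9 = 24, so the finish is 24 weeks.
The longest path through T9 is only 16 weeks, so T9 has float 8.
No other chain overtakes it, so the finish is 24 weeks.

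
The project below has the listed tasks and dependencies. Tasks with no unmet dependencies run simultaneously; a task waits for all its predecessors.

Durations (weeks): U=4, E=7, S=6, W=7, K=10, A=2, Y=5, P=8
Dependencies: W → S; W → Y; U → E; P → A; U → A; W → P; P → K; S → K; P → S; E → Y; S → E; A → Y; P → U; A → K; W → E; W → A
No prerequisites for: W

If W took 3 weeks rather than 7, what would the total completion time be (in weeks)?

Baseline: W→P→S→E→Y = 7+8+6+7+5 = 33 → 33 weeks.
Since W is critical, the -4 change carries straight to that chain (now 29 weeks).
The critical path is still W→P→S→E→Y; finish is now 29 weeks.

29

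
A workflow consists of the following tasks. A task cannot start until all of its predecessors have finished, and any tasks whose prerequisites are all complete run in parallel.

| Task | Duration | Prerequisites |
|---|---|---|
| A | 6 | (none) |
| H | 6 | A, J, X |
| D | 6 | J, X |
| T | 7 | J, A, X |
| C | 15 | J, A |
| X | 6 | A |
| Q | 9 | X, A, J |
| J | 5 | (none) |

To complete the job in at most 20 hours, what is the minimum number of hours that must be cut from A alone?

Current finish: 21 hours; target: 20.
A is on every critical path, so each hour cut from A cuts the finish by one (this holds down to a finish of 20).
Need 21 − 20 = 1 hour off A → A becomes 5 hours, finish becomes 20.

1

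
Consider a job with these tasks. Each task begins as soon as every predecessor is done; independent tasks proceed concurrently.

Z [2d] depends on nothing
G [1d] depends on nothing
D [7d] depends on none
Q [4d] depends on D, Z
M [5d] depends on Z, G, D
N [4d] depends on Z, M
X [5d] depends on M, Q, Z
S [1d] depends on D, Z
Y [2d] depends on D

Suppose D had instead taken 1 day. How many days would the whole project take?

12

Baseline: D→M→X = 7+5+5 = 17 → 17 days.
D is on the critical path; changing it to 1 makes that path 11 days.
The binding chain switches to Z→M→X = 2+5+5 = 12; finish 12 days.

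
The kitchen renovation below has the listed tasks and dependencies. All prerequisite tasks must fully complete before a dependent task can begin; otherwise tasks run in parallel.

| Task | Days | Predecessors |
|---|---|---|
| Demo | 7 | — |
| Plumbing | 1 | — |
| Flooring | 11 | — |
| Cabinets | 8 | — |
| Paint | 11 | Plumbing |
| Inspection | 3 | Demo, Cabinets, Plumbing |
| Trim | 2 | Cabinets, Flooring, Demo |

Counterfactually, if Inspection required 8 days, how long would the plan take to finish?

16

The binding path is Flooring→Trim = 11+2 = 13; finish at 13 days.
Inspection is off the critical path — its longest chain is 11 days, giving 2 of slack.
The binding chain switches to Cabinets→Inspection = 8+8 = 16; finish 16 days.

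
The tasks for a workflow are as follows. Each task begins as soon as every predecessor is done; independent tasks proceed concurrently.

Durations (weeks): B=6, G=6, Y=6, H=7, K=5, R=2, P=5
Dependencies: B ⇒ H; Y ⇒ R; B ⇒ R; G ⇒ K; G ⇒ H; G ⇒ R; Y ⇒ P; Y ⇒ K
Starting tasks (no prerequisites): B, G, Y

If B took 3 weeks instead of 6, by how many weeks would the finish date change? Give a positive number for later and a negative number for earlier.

0

Baseline: B→H = 6+7 = 13 → 13 weeks.
Since B is critical, the -3 change carries straight to that chain (now 10 weeks).
Now G→H = 6+7 = 13 is longest, so the finish becomes 13 weeks.
Change in finish: 13 − 13 = +0 weeks.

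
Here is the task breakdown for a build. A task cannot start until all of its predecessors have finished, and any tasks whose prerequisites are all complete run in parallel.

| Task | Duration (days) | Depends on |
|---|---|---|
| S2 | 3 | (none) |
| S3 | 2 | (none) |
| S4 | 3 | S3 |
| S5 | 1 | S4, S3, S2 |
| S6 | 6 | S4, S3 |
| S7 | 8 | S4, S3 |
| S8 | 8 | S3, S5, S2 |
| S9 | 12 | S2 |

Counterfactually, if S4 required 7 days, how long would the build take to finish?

18

The binding path is S2→S9 = 3+12 = 15; finish at 15 days.
The longest path through S4 is only 14 days, so S4 has float 1.
New critical path: S3→S4→S5→S8 = 2+7+1+8 = 18 ⇒ 18 days.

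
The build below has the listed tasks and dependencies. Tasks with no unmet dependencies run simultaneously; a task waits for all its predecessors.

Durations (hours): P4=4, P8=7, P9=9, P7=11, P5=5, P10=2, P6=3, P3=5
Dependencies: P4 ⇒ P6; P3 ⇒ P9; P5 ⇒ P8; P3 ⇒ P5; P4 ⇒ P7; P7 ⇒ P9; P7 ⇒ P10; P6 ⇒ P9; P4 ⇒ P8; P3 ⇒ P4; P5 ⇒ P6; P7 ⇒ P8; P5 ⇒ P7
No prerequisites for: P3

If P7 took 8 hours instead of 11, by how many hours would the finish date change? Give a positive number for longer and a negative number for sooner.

-3

The binding path is P3→P5→P7→P9 = 5+5+11+9 = 30; finish at 30 hours.
P7 lies on that path, so at 8 hours the path becomes 27 hours.
No other chain overtakes it, so the finish is 27 hours.
Change in finish: 27 − 30 = -3 hours.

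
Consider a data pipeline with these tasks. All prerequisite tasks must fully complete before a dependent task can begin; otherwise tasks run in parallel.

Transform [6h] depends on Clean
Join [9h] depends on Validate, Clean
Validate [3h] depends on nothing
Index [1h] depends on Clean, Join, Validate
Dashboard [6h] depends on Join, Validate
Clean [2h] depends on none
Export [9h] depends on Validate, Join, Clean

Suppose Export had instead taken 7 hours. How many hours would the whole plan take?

19

Actual critical path: Validate→Join→Export = 3+9+9 = 21 ⇒ 21 hours.
Since Export is critical, the -2 change carries straight to that chain (now 19 hours).
No other chain overtakes it, so the finish is 19 hours.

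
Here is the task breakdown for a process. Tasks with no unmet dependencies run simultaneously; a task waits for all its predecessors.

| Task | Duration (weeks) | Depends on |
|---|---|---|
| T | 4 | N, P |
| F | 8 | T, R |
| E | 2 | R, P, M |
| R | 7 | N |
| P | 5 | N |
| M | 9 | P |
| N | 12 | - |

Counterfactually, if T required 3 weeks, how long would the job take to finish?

28

Actual critical path: N→P→T→F = 12+5+4+8 = 29 ⇒ 29 weeks.
T lies on that path, so at 3 weeks the path becomes 28 weeks.
The critical path is still N→P→T→F; finish is now 28 weeks.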